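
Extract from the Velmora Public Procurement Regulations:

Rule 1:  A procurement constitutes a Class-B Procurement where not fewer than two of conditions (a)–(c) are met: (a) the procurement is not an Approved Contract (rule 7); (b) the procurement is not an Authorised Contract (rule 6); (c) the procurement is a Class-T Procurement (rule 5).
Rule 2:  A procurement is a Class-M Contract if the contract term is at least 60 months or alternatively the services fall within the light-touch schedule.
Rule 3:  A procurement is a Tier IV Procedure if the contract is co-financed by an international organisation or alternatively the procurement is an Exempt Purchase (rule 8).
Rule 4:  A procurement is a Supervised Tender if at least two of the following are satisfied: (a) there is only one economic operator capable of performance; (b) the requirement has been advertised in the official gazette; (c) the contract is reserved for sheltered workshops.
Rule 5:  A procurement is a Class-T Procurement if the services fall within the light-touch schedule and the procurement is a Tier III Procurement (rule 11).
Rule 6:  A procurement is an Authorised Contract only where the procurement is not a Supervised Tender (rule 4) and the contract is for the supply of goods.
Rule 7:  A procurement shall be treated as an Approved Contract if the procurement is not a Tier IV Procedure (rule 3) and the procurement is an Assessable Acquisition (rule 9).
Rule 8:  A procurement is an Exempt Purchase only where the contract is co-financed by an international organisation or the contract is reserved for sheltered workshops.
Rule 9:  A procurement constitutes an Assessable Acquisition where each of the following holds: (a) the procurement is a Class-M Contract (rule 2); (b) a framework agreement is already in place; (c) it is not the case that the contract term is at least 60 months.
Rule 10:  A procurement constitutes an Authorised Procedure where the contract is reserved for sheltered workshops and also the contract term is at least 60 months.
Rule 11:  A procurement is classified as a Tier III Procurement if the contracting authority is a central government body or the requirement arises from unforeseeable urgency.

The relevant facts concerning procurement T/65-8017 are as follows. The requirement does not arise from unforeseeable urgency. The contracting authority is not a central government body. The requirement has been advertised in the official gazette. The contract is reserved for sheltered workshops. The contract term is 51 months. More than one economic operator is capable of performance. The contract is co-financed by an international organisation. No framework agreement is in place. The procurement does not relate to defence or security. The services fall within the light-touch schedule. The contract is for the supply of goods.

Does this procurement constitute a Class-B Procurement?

Yes

Under rule 8: the contract is co-financed by an international organisation? yes; or the contract is reserved for sheltered workshops? yes. So the procurement is an Exempt Purchase.
Under rule 3: the contract is co-financed by an international organisation? yes; or Exempt Purchase (rule 8)? yes. So the procurement is a Tier IV Procedure.
Under rule 2: contract term: 51 months ≥ 60 months? no; or the services fall within the light-touch schedule? yes. So the procurement is a Class-M Contract.
Under rule 9: Class-M Contract (rule 2)? yes; and a framework agreement is already in place? no; and contract term: 51 months ≥ 60 months? no, so negated condition yes. So the procurement is not an Assessable Acquisition.
Under rule 7: not a Tier IV Procedure (rule 3)? no; and Assessable Acquisition (rule 9)? no. So the procurement is not an Approved Contract.
Under rule 4: there is only one economic operator capable of performance? no; the requirement has been advertised in the official gazette? yes; the contract is reserved for sheltered workshops? yes — 2 of 3 hold (need ≥2) → satisfied.
Under rule 6: not a Supervised Tender (rule 4)? no; and the contract is for the supply of goods? yes. So the procurement is not an Authorised Contract.
Under rule 11: the contracting authority is a central government body? no; or the requirement arises from unforeseeable urgency? no. So the procurement is not a Tier III Procurement.
Under rule 5: the services fall within the light-touch schedule? yes; and Tier III Procurement (rule 11)? no. So the procurement is not a Class-T Procurement.
Under rule 1: not an Approved Contract (rule 7)? yes; not an Authorised Contract (rule 6)? yes; Class-T Procurement (rule 5)? no — 2 of 3 hold (need ≥2) → satisfied.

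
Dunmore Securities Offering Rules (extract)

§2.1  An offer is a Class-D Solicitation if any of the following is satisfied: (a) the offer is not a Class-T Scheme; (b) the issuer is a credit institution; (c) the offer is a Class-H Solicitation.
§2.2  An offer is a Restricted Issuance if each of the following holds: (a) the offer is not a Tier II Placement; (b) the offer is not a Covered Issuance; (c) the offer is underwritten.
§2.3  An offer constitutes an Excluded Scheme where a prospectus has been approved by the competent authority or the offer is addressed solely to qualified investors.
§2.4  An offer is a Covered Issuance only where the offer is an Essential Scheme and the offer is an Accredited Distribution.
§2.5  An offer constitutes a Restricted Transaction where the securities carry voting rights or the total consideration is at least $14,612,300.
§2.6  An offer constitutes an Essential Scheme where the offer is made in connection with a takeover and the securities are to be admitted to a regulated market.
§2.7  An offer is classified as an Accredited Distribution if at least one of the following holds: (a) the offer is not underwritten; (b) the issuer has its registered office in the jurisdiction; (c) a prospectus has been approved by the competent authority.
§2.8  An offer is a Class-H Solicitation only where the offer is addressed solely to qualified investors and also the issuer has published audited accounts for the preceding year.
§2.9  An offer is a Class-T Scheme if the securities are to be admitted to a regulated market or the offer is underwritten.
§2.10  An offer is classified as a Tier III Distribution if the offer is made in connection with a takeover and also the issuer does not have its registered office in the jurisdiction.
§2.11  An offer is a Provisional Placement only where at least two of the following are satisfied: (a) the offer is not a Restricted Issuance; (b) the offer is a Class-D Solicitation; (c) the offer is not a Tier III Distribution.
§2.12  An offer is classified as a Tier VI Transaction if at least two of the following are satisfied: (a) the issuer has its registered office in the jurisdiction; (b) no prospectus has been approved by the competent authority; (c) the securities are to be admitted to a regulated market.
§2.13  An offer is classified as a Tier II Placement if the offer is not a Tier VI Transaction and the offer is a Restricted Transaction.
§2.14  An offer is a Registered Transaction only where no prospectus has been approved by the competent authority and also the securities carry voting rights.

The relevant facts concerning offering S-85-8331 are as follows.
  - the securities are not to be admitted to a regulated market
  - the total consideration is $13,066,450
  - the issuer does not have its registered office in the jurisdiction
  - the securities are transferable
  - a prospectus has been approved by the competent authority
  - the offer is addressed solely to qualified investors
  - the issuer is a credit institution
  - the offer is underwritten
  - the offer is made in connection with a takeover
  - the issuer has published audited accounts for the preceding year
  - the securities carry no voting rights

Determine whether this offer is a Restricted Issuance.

Yes

§2.12 — Tier VI Transaction: the issuer has its registered office in the jurisdiction? no; no prospectus has been approved by the competent authority? no; the securities are to be admitted to a regulated market? no — 0 of 3 hold (need ≥2) → not satisfied.
§2.5 — Restricted Transaction: [the securities carry voting rights? no] OR [total consideration: $13,066,450 ≥ $14,612,300? no] → not satisfied.
§2.13 — Tier II Placement: [not a Tier VI Transaction (§2.12)? yes] AND [Restricted Transaction (§2.5)? no] → not satisfied.
§2.6 — Essential Scheme: [the offer is made in connection with a takeover? yes] AND [the securities are to be admitted to a regulated market? no] → not satisfied.
§2.7 — Accredited Distribution: [the offer is not underwritten? no] OR [the issuer has its registered office in the jurisdiction? no] OR [a prospectus has been approved by the competent authority? yes] → satisfied.
§2.4 — Covered Issuance: [Essential Scheme (§2.6)? no] AND [Accredited Distribution (§2.7)? yes] → not satisfied.
§2.2 — Restricted Issuance: [not a Tier II Placement (§2.13)? yes] AND [not a Covered Issuance (§2.4)? yes] AND [the offer is underwritten? yes] → satisfied.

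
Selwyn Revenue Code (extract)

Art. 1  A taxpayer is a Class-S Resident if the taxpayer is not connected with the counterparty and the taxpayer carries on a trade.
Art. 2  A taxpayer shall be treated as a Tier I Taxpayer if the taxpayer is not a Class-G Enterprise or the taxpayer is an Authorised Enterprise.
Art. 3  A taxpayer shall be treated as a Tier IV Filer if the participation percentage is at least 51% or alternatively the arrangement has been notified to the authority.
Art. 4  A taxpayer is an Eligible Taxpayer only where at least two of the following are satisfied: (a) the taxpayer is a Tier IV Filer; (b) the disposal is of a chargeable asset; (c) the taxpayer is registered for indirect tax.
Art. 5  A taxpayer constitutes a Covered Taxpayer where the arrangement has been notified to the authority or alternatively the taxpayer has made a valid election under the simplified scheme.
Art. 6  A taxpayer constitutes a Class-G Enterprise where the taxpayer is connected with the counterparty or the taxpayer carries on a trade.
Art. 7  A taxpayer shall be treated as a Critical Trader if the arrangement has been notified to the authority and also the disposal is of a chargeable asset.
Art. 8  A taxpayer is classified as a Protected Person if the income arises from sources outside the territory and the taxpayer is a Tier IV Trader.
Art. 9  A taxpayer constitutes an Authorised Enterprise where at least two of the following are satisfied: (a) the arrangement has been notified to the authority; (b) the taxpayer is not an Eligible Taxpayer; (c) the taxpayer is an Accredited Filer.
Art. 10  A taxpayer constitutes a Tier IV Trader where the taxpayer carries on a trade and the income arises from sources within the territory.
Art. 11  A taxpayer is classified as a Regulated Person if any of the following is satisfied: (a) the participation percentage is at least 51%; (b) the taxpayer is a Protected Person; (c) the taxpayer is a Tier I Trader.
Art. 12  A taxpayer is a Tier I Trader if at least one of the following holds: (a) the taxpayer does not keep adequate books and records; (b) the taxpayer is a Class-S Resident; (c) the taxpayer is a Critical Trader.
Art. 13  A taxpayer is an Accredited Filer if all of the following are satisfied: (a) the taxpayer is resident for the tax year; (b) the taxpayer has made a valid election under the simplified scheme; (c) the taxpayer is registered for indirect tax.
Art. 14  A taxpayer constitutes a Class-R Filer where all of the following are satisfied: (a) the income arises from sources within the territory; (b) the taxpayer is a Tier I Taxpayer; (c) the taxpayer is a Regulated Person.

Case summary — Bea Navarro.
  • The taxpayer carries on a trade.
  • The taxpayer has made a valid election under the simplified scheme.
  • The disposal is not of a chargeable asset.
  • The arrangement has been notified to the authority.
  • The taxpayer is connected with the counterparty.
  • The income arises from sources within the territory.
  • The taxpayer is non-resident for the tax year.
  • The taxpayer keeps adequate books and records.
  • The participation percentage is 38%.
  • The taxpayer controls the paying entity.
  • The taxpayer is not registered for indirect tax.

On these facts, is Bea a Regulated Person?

No

article 10 — Tier IV Trader: [the taxpayer carries on a trade? yes] AND [the income arises from sources within the territory? yes] → satisfied.
article 8 — Protected Person: [the income arises from sources outside the territory? no] AND [Tier IV Trader (article 10)? yes] → not satisfied.
article 1 — Class-S Resident: [the taxpayer is not connected with the counterparty? no] AND [the taxpayer carries on a trade? yes] → not satisfied.
article 7 — Critical Trader: [the arrangement has been notified to the authority? yes] AND [the disposal is of a chargeable asset? no] → not satisfied.
article 12 — Tier I Trader: [the taxpayer does not keep adequate books and records? no] OR [Class-S Resident (article 1)? no] OR [Critical Trader (article 7)? no] → not satisfied.
article 11 — Regulated Person: [participation percentage: 38% ≥ 51%? no] OR [Protected Person (article 8)? no] OR [Tier I Trader (article 12)? no] → not satisfied.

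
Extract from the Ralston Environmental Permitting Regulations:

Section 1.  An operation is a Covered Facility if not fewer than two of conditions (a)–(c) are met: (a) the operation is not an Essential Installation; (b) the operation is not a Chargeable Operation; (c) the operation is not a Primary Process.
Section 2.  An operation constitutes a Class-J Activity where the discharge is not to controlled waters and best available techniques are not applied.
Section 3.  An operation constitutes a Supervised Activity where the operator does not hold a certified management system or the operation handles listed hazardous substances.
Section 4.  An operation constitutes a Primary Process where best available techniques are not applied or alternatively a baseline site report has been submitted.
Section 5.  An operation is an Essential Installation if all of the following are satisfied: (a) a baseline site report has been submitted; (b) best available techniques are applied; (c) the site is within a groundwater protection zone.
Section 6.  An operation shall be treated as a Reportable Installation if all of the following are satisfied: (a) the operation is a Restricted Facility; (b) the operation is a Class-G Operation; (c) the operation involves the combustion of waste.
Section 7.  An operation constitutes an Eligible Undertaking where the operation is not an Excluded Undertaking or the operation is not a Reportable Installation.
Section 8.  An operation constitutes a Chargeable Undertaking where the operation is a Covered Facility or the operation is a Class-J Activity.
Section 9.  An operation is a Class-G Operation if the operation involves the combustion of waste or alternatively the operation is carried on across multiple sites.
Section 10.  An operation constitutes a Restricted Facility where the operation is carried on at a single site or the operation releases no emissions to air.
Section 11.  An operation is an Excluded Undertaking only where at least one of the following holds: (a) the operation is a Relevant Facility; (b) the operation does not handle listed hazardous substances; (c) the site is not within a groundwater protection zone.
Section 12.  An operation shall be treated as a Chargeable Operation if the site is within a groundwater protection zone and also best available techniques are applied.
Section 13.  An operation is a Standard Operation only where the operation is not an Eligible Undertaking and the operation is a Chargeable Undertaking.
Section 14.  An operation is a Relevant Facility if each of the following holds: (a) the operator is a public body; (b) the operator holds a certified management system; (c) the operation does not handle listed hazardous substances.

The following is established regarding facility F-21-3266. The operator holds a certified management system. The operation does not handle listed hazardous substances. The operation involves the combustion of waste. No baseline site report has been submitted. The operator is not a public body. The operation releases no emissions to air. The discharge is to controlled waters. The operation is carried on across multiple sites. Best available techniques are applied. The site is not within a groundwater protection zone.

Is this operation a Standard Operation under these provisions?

section 14 — Relevant Facility: [the operator is a public body? no] AND [the operator holds a certified management system? yes] AND [the operation does not handle listed hazardous substances? yes] → not satisfied.
section 11 — Excluded Undertaking: [Relevant Facility (section 14)? no] OR [the operation does not handle listed hazardous substances? yes] OR [the site is not within a groundwater protection zone? yes] → satisfied.
section 10 — Restricted Facility: [the operation is carried on at a single site? no] OR [the operation releases no emissions to air? yes] → satisfied.
section 9 — Class-G Operation: [the operation involves the combustion of waste? yes] OR [the operation is carried on across multiple sites? yes] → satisfied.
section 6 — Reportable Installation: [Restricted Facility (section 10)? yes] AND [Class-G Operation (section 9)? yes] AND [the operation involves the combustion of waste? yes] → satisfied.
section 7 — Eligible Undertaking: [not an Excluded Undertaking (section 11)? no] OR [not a Reportable Installation (section 6)? no] → not satisfied.
section 5 — Essential Installation: [a baseline site report has been submitted? no] AND [best available techniques are applied? yes] AND [the site is within a groundwater protection zone? no] → not satisfied.
section 12 — Chargeable Operation: [the site is within a groundwater protection zone? no] AND [best available techniques are applied? yes] → not satisfied.
section 4 — Primary Process: [best available techniques are not applied? no] OR [a baseline site report has been submitted? no] → not satisfied.
section 1 — Covered Facility: not an Essential Installation (section 5)? yes; not a Chargeable Operation (section 12)? yes; not a Primary Process (section 4)? yes — 3 of 3 hold (need ≥2) → satisfied.
section 2 — Class-J Activity: [the discharge is not to controlled waters? no] AND [best available techniques are not applied? no] → not satisfied.
section 8 — Chargeable Undertaking: [Covered Facility (section 1)? yes] OR [Class-J Activity (section 2)? no] → satisfied.
section 13 — Standard Operation: [not an Eligible Undertaking (section 7)? yes] AND [Chargeable Undertaking (section 8)? yes] → satisfied.

Yes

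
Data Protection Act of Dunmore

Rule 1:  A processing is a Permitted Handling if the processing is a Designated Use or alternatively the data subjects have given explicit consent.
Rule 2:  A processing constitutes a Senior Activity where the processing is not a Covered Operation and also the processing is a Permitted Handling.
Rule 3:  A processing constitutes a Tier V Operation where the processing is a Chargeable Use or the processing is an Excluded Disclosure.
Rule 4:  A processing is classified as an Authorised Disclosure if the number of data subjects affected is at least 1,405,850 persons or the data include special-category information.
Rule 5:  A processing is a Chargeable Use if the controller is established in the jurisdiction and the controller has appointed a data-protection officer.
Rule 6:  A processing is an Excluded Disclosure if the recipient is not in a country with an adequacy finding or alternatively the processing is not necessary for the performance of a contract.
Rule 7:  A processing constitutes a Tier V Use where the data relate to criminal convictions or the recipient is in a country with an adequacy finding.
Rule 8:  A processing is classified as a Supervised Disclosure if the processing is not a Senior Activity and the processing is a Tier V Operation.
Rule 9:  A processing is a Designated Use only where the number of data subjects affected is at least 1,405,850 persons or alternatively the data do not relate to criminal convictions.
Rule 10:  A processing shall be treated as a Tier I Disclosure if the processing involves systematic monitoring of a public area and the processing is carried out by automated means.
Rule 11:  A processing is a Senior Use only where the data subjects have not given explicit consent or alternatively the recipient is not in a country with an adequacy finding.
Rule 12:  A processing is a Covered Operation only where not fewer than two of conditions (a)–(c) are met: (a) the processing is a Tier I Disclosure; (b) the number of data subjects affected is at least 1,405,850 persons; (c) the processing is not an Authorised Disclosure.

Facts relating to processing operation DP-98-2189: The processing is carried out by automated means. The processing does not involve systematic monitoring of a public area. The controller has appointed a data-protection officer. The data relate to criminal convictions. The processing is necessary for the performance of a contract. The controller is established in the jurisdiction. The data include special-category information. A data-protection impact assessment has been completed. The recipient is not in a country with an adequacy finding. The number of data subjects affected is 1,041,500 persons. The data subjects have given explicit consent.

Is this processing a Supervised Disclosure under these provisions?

No

rule 10 — Tier I Disclosure: [the processing involves systematic monitoring of a public area? no] AND [the processing is carried out by automated means? yes] → not satisfied.
rule 4 — Authorised Disclosure: [number of data subjects affected: 1,041,500 persons ≥ 1,405,850 persons? no] OR [the data include special-category information? yes] → satisfied.
rule 12 — Covered Operation: Tier I Disclosure (rule 10)? no; number of data subjects affected: 1,041,500 persons ≥ 1,405,850 persons? no; not an Authorised Disclosure (rule 4)? no — 0 of 3 hold (need ≥2) → not satisfied.
rule 9 — Designated Use: [number of data subjects affected: 1,041,500 persons ≥ 1,405,850 persons? no] OR [the data do not relate to criminal convictions? no] → not satisfied.
rule 1 — Permitted Handling: [Designated Use (rule 9)? no] OR [the data subjects have given explicit consent? yes] → satisfied.
rule 2 — Senior Activity: [not a Covered Operation (rule 12)? yes] AND [Permitted Handling (rule 1)? yes] → satisfied.
rule 5 — Chargeable Use: [the controller is established in the jurisdiction? yes] AND [the controller has appointed a data-protection officer? yes] → satisfied.
rule 6 — Excluded Disclosure: [the recipient is not in a country with an adequacy finding? yes] OR [the processing is not necessary for the performance of a contract? no] → satisfied.
rule 3 — Tier V Operation: [Chargeable Use (rule 5)? yes] OR [Excluded Disclosure (rule 6)? yes] → satisfied.
rule 8 — Supervised Disclosure: [not a Senior Activity (rule 2)? no] AND [Tier V Operation (rule 3)? yes] → not satisfied.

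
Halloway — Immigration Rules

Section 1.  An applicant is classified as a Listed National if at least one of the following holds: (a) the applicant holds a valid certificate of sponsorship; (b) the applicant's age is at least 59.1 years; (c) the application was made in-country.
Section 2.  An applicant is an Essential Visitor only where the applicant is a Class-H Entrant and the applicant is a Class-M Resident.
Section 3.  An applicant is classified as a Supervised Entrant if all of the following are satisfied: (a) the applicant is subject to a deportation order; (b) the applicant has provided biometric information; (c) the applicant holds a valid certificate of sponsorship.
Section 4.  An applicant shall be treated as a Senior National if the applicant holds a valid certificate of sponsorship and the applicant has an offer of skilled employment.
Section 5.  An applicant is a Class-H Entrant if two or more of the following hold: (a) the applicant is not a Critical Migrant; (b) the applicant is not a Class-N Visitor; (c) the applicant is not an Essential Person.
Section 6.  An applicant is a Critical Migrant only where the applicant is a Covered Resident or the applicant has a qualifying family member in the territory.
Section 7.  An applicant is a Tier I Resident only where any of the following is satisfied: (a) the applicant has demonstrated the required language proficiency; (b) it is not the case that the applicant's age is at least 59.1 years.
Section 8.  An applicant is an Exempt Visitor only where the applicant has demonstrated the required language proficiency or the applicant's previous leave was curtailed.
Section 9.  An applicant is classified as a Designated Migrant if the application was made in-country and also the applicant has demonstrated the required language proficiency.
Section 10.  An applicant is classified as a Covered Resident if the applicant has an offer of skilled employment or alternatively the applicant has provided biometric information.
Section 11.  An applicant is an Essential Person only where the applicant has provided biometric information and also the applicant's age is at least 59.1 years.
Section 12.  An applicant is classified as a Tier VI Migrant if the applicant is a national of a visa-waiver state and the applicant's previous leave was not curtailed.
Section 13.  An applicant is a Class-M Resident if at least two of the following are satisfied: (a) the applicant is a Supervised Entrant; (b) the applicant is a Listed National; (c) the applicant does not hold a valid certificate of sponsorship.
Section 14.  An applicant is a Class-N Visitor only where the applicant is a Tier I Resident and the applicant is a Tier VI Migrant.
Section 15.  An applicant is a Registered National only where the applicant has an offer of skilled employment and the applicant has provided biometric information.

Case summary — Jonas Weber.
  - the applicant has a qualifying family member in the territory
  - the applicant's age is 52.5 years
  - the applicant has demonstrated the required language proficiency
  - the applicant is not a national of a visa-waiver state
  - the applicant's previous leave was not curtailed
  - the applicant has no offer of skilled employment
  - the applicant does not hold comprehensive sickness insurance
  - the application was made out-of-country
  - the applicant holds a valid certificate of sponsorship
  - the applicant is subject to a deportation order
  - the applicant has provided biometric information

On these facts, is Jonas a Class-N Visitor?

No

section 7 — Tier I Resident: [the applicant has demonstrated the required language proficiency? yes] OR [applicant's age: 52.5 years ≥ 59.1 years? no, so negated condition yes] → satisfied.
section 12 — Tier VI Migrant: [the applicant is a national of a visa-waiver state? no] AND [the applicant's previous leave was not curtailed? yes] → not satisfied.
section 14 — Class-N Visitor: [Tier I Resident (section 7)? yes] AND [Tier VI Migrant (section 12)? no] → not satisfied.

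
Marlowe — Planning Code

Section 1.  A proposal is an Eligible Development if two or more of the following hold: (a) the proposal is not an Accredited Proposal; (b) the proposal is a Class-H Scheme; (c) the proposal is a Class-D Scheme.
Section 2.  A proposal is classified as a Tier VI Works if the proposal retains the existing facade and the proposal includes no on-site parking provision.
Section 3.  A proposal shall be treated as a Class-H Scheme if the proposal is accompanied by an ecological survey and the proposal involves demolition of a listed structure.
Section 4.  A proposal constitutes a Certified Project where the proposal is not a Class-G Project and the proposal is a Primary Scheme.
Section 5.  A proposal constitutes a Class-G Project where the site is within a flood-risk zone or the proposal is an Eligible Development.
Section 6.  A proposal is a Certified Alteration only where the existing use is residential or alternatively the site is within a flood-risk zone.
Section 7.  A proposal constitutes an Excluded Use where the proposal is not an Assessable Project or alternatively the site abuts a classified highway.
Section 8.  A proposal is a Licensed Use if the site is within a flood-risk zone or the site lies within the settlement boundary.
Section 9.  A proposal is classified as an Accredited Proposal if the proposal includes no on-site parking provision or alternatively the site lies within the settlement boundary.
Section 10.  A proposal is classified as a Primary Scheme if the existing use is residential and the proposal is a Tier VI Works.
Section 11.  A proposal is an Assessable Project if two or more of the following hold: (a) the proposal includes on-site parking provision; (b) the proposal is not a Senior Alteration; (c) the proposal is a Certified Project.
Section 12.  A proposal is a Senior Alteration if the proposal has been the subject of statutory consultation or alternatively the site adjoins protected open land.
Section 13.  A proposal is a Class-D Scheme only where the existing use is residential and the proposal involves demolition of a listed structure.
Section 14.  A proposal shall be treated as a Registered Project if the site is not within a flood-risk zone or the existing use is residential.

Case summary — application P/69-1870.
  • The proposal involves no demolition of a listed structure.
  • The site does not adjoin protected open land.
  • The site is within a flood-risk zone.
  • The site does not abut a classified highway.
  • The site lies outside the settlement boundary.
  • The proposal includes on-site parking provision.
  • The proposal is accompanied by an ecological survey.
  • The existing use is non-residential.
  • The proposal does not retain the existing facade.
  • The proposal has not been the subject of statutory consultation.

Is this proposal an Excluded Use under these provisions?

No

section 12 — Senior Alteration: [the proposal has been the subject of statutory consultation? no] OR [the site adjoins protected open land? no] → not satisfied.
section 9 — Accredited Proposal: [the proposal includes no on-site parking provision? no] OR [the site lies within the settlement boundary? no] → not satisfied.
section 3 — Class-H Scheme: [the proposal is accompanied by an ecological survey? yes] AND [the proposal involves demolition of a listed structure? no] → not satisfied.
section 13 — Class-D Scheme: [the existing use is residential? no] AND [the proposal involves demolition of a listed structure? no] → not satisfied.
section 1 — Eligible Development: not an Accredited Proposal (section 9)? yes; Class-H Scheme (section 3)? no; Class-D Scheme (section 13)? no — 1 of 3 hold (need ≥2) → not satisfied.
section 5 — Class-G Project: [the site is within a flood-risk zone? yes] OR [Eligible Development (section 1)? no] → satisfied.
section 2 — Tier VI Works: [the proposal retains the existing facade? no] AND [the proposal includes no on-site parking provision? no] → not satisfied.
section 10 — Primary Scheme: [the existing use is residential? no] AND [Tier VI Works (section 2)? no] → not satisfied.
section 4 — Certified Project: [not a Class-G Project (section 5)? no] AND [Primary Scheme (section 10)? no] → not satisfied.
section 11 — Assessable Project: the proposal includes on-site parking provision? yes; not a Senior Alteration (section 12)? yes; Certified Project (section 4)? no — 2 of 3 hold (need ≥2) → satisfied.
section 7 — Excluded Use: [not an Assessable Project (section 11)? no] OR [the site abuts a classified highway? no] → not satisfied.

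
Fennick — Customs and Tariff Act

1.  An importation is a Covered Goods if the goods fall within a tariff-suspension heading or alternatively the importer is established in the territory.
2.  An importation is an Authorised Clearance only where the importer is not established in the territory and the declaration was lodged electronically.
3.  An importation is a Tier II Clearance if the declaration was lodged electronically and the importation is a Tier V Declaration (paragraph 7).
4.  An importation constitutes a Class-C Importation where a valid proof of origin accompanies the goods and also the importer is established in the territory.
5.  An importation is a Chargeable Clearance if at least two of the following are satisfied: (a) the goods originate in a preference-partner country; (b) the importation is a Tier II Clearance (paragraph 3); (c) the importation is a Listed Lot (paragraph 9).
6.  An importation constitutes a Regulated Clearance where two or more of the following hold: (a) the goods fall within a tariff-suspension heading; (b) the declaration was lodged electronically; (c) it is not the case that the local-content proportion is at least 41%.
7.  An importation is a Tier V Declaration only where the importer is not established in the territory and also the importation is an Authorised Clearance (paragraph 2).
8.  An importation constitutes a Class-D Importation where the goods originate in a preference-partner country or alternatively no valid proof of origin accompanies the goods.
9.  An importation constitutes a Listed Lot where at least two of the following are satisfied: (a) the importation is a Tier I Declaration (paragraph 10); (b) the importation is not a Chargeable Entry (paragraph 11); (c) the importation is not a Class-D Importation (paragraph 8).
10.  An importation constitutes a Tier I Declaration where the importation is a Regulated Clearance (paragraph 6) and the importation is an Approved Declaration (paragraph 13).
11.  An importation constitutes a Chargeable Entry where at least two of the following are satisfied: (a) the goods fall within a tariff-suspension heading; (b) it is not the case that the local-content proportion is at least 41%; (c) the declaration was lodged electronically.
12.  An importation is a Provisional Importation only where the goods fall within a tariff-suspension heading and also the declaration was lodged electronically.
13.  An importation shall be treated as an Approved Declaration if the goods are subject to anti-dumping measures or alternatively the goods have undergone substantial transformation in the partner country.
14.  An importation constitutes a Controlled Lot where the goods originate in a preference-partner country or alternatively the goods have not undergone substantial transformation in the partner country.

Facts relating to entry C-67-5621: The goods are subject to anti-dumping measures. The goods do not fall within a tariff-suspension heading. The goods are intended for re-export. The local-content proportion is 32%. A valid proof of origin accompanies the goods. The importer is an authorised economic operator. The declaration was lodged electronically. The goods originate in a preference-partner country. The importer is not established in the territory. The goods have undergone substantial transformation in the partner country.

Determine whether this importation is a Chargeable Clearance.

paragraph 2 — Authorised Clearance: [the importer is not established in the territory? yes] AND [the declaration was lodged electronically? yes] → satisfied.
paragraph 7 — Tier V Declaration: [the importer is not established in the territory? yes] AND [Authorised Clearance (paragraph 2)? yes] → satisfied.
paragraph 3 — Tier II Clearance: [the declaration was lodged electronically? yes] AND [Tier V Declaration (paragraph 7)? yes] → satisfied.
paragraph 6 — Regulated Clearance: the goods fall within a tariff-suspension heading? no; the declaration was lodged electronically? yes; local-content proportion: 32% ≥ 41%? no, so negated condition yes — 2 of 3 hold (need ≥2) → satisfied.
paragraph 13 — Approved Declaration: [the goods are subject to anti-dumping measures? yes] OR [the goods have undergone substantial transformation in the partner country? yes] → satisfied.
paragraph 10 — Tier I Declaration: [Regulated Clearance (paragraph 6)? yes] AND [Approved Declaration (paragraph 13)? yes] → satisfied.
paragraph 11 — Chargeable Entry: the goods fall within a tariff-suspension heading? no; local-content proportion: 32% ≥ 41%? no, so negated condition yes; the declaration was lodged electronically? yes — 2 of 3 hold (need ≥2) → satisfied.
paragraph 8 — Class-D Importation: [the goods originate in a preference-partner country? yes] OR [no valid proof of origin accompanies the goods? no] → satisfied.
paragraph 9 — Listed Lot: Tier I Declaration (paragraph 10)? yes; not a Chargeable Entry (paragraph 11)? no; not a Class-D Importation (paragraph 8)? no — 1 of 3 hold (need ≥2) → not satisfied.
paragraph 5 — Chargeable Clearance: the goods originate in a preference-partner country? yes; Tier II Clearance (paragraph 3)? yes; Listed Lot (paragraph 9)? no — 2 of 3 hold (need ≥2) → satisfied.

Yes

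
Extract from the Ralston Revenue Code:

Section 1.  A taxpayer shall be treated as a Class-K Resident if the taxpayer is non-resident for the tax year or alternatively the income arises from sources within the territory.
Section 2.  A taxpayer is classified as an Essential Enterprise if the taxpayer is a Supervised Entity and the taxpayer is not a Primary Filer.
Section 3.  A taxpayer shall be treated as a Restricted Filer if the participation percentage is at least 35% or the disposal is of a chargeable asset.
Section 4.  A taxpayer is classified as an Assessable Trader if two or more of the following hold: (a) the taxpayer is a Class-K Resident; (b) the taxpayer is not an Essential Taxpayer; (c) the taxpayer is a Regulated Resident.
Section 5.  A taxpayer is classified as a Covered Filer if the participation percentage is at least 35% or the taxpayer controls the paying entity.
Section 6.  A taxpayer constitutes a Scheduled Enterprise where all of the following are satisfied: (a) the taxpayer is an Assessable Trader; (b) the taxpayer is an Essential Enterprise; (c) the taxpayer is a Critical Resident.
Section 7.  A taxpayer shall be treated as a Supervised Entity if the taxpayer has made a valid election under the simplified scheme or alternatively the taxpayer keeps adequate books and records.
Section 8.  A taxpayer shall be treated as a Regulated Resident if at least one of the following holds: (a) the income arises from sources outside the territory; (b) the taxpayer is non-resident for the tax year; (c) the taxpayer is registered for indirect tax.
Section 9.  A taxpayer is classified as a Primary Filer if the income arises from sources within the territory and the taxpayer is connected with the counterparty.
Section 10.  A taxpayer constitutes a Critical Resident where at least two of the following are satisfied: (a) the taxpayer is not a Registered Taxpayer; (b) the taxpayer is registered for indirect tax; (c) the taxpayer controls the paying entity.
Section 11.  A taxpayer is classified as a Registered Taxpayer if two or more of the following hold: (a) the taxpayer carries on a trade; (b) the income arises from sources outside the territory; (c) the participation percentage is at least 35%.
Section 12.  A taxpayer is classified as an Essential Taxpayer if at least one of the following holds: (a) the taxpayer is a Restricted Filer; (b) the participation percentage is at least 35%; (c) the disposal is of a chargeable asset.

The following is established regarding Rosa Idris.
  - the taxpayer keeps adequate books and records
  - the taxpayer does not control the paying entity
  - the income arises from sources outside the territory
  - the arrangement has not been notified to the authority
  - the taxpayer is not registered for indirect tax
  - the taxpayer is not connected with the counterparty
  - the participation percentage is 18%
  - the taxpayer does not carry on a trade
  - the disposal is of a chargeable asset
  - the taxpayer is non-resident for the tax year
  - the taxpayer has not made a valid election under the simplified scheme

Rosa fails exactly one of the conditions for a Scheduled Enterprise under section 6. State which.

Critical Resident

section 1 — Class-K Resident: [the taxpayer is non-resident for the tax year? yes] OR [the income arises from sources within the territory? no] → satisfied.
section 3 — Restricted Filer: [participation percentage: 18% ≥ 35%? no] OR [the disposal is of a chargeable asset? yes] → satisfied.
section 12 — Essential Taxpayer: [Restricted Filer (section 3)? yes] OR [participation percentage: 18% ≥ 35%? no] OR [the disposal is of a chargeable asset? yes] → satisfied.
section 8 — Regulated Resident: [the income arises from sources outside the territory? yes] OR [the taxpayer is non-resident for the tax year? yes] OR [the taxpayer is registered for indirect tax? no] → satisfied.
section 4 — Assessable Trader: Class-K Resident (section 1)? yes; not an Essential Taxpayer (section 12)? no; Regulated Resident (section 8)? yes — 2 of 3 hold (need ≥2) → satisfied.
section 7 — Supervised Entity: [the taxpayer has made a valid election under the simplified scheme? no] OR [the taxpayer keeps adequate books and records? yes] → satisfied.
section 9 — Primary Filer: [the income arises from sources within the territory? no] AND [the taxpayer is connected with the counterparty? no] → not satisfied.
section 2 — Essential Enterprise: [Supervised Entity (section 7)? yes] AND [not a Primary Filer (section 9)? yes] → satisfied.
section 11 — Registered Taxpayer: the taxpayer carries on a trade? no; the income arises from sources outside the territory? yes; participation percentage: 18% ≥ 35%? no — 1 of 3 hold (need ≥2) → not satisfied.
section 10 — Critical Resident: not a Registered Taxpayer (section 11)? yes; the taxpayer is registered for indirect tax? no; the taxpayer controls the paying entity? no — 1 of 3 hold (need ≥2) → not satisfied.
section 6 — Scheduled Enterprise: [Assessable Trader (section 4)? yes] AND [Essential Enterprise (section 2)? yes] AND [Critical Resident (section 10)? no] → not satisfied.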